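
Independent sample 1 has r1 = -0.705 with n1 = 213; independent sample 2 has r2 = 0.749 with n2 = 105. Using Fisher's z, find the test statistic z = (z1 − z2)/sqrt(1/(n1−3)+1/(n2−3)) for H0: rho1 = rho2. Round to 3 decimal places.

-15.311

z1 = atanh(-0.705) = -0.877173,  z2 = atanh(0.749) = 0.970673
SE = √(1/(n1−3) + 1/(n2−3)) = √(1/210 + 1/102) = √(0.0047619 + 0.0098039) = √0.0145658 = 0.120689
z = (z1 − z2)/SE = (-0.877173 − 0.970673) / 0.120689 = -1.847846 / 0.120689 = -15.311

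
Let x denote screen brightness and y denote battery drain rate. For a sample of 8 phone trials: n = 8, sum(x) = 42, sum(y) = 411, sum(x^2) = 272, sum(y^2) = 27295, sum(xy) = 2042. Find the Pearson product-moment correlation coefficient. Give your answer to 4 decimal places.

Numerator: nΣxy − (Σx)(Σy) = 8·2042 − (42)(411) = -926
Denominator: √[(nΣx²−(Σx)²)(nΣy²−(Σy)²)]
  nΣx²−(Σx)² = 8·272 − 1764 = 412;  nΣy²−(Σy)² = 8·27295 − 168921 = 49439
  √(412·49439) = √20368868 = 4513.1882
r = -926 / 4513.1882 = -0.2052

-0.2052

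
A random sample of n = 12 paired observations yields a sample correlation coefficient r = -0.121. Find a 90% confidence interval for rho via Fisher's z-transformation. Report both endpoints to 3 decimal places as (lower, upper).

(-0.585, 0.403)

Fisher z: z_r = atanh(r) = ½·ln((1+(-0.121))/(1−(-0.121))) = -0.121596
SE(z) = 1/√(n−3) = 1/√9 = 0.333333
90% ⇒ z* = 1.645; margin = 1.645·0.333333 = 0.548333
CI on z-scale: (-0.669929, 0.426737)
Back-transform: tanh(-0.669929) = -0.584933, tanh(0.426737) = 0.402591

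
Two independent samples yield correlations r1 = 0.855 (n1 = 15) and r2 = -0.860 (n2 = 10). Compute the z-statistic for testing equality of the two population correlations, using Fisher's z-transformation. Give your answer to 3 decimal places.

5.399

Fisher z-transforms: z1 = atanh(0.855) = 1.274453, z2 = atanh(-0.860) = -1.293345; difference d = 2.567798
Var(d) = 1/12 + 1/7 = 0.0833333 + 0.1428571 = 0.2261904
z = d/√Var(d) = 2.567798 / √0.2261904 = 2.567798 / 0.475595 = 5.399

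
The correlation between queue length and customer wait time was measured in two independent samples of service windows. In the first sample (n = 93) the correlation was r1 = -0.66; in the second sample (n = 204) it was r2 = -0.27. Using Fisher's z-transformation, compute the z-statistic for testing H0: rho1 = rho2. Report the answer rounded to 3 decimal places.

z1 = atanh(-0.66) = -0.792814,  z2 = atanh(-0.27) = -0.276864
SE = √(1/(n1−3) + 1/(n2−3)) = √(1/90 + 1/201) = √(0.0111111 + 0.0049751) = √0.0160862 = 0.126831
z = (z1 − z2)/SE = (-0.792814 − (-0.276864)) / 0.126831 = -0.515950 / 0.126831 = -4.068

-4.068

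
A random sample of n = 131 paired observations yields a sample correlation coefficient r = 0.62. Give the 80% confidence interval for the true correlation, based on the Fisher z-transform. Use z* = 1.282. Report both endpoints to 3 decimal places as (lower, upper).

(0.545, 0.685)

Fisher z: z_r = atanh(r) = ½·ln((1+0.62)/(1−0.62)) = 0.725005
SE(z) = 1/√(n−3) = 1/√128 = 0.088388
80% ⇒ z* = 1.282; margin = 1.282·0.088388 = 0.113313
CI on z-scale: (0.611692, 0.838318)
Back-transform: tanh(0.611692) = 0.545317, tanh(0.838318) = 0.684917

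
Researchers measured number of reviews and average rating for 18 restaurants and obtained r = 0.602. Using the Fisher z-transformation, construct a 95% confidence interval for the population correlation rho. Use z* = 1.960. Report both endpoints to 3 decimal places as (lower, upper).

(0.188, 0.834)

z_r = atanh(0.602) = 0.696278;  SE = 1/√(n−3) = 1/√15 = 0.258199
z-limits: 0.696278 ± 1.960·0.258199 = 0.696278 ± 0.506070 = [0.190208, 1.202348]
ρ-limits: (tanh 0.190208, tanh 1.202348) = (0.188, 0.834)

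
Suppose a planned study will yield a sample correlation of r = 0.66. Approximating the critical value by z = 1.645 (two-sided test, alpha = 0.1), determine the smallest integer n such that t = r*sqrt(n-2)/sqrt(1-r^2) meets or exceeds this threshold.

Need r·√(n−2)/√(1−r²) ≥ 1.645
√(n−2) ≥ 1.645·√(1−0.4356) / 0.66 = 1.645·0.751266 / 0.66 = 1.8725
n−2 ≥ 3.5063  ⇒  n ≥ 5.5063
Smallest integer n = 6

6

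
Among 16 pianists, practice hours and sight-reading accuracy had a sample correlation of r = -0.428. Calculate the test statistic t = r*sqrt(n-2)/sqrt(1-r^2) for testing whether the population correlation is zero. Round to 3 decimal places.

t = r·√(n−2) / √(1−r²) with r = -0.428, n = 16
  = -0.428·√14 / √(1 − 0.183184)
  = -0.428·3.741657 / 0.903779
  = -1.601429 / 0.903779 = -1.772

-1.772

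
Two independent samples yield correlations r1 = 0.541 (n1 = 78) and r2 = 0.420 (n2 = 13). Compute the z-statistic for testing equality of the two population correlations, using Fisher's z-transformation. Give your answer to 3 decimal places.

Fisher z-transforms: z1 = atanh(0.541) = 0.605568, z2 = atanh(0.420) = 0.447692; difference d = 0.157876
Var(d) = 1/75 + 1/10 = 0.0133333 + 0.1000000 = 0.1133333
z = d/√Var(d) = 0.157876 / √0.1133333 = 0.157876 / 0.336650 = 0.469

0.469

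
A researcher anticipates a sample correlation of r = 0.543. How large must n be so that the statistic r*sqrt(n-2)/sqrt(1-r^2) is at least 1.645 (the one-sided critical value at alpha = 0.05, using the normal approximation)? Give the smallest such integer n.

Need r·√(n−2)/√(1−r²) ≥ 1.645
√(n−2) ≥ 1.645·√(1−0.294849) / 0.543 = 1.645·0.839733 / 0.543 = 2.5439
n−2 ≥ 6.4714  ⇒  n ≥ 8.4714
Smallest integer n = 9

9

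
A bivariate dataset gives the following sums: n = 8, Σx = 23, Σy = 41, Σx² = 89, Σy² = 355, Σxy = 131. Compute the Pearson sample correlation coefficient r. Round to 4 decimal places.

0.2280

S_xy = nΣxy − ΣxΣy = 8·131 − 23·41 = 1048 − 943 = 105
S_xx = nΣx² − (Σx)² = 8·89 − 23² = 712 − 529 = 183
S_yy = nΣy² − (Σy)² = 8·355 − 41² = 2840 − 1681 = 1159
r = S_xy / √(S_xx·S_yy) = 105 / √(183·1159) = 105 / √212097 = 105 / 460.5399 = 0.2280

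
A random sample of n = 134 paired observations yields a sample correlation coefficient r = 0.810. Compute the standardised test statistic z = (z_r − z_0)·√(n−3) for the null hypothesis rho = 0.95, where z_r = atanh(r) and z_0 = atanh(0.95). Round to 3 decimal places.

z_r = atanh(0.810) = 1.127029,  z_0 = atanh(0.95) = 1.831781
SE = 1/√(n−3) = 1/√131 = 0.087370
z = (z_r − z_0)/SE = (1.127029 − 1.831781) / 0.087370 = -0.704752 / 0.087370 = -8.066

-8.066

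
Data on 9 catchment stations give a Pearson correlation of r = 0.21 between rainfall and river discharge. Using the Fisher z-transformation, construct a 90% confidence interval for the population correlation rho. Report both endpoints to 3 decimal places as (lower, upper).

(-0.429, 0.709)

Fisher z: z_r = atanh(r) = ½·ln((1+0.21)/(1−0.21)) = 0.213171
SE(z) = 1/√(n−3) = 1/√6 = 0.408248
90% ⇒ z* = 1.645; margin = 1.645·0.408248 = 0.671568
CI on z-scale: (-0.458397, 0.884739)
Back-transform: tanh(-0.458397) = -0.428777, tanh(0.884739) = 0.708785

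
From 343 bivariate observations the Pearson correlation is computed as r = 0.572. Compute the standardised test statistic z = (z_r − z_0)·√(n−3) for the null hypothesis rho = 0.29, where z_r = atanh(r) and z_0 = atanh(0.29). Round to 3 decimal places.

6.489

z_r = atanh(0.572) = 0.650490,  z_0 = atanh(0.29) = 0.298566
SE = 1/√(n−3) = 1/√340 = 0.054233
z = (z_r − z_0)/SE = (0.650490 − 0.298566) / 0.054233 = 0.351924 / 0.054233 = 6.489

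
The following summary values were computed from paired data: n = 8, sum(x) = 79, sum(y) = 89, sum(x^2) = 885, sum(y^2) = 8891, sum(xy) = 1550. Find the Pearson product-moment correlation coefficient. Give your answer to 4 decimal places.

S_xy = nΣxy − ΣxΣy = 8·1550 − 79·89 = 12400 − 7031 = 5369
S_xx = nΣx² − (Σx)² = 8·885 − 79² = 7080 − 6241 = 839
S_yy = nΣy² − (Σy)² = 8·8891 − 89² = 71128 − 7921 = 63207
r = S_xy / √(S_xx·S_yy) = 5369 / √(839·63207) = 5369 / √53030673 = 5369 / 7282.2162 = 0.7373

0.7373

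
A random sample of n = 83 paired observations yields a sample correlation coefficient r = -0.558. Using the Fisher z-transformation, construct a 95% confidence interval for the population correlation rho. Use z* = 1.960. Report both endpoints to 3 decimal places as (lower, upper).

(-0.691, -0.389)

z_r = atanh(-0.558) = -0.629924;  SE = 1/√(n−3) = 1/√80 = 0.111803
z-limits: -0.629924 ± 1.960·0.111803 = -0.629924 ± 0.219134 = [-0.849058, -0.410790]
ρ-limits: (tanh -0.849058, tanh -0.410790) = (-0.691, -0.389)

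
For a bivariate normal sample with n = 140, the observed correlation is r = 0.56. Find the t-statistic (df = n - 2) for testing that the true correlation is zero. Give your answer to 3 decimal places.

t = r·√(n−2) / √(1−r²) with r = 0.56, n = 140
  = 0.56·√138 / √(1 − 0.3136)
  = 0.56·11.747340 / 0.828493
  = 6.578510 / 0.828493 = 7.940

7.940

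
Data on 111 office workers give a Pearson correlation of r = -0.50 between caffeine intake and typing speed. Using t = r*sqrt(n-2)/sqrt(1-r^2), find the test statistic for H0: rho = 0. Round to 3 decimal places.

-6.028

t = r·√(n−2) / √(1−r²) with r = -0.50, n = 111
  = -0.50·√109 / √(1 − 0.2500)
  = -0.50·10.440307 / 0.866025
  = -5.220154 / 0.866025 = -6.028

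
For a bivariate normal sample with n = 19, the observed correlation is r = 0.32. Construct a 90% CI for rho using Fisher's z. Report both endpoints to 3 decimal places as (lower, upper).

(-0.079, 0.631)

Fisher z: z_r = atanh(r) = ½·ln((1+0.32)/(1−0.32)) = 0.331647
SE(z) = 1/√(n−3) = 1/√16 = 0.250000
90% ⇒ z* = 1.645; margin = 1.645·0.250000 = 0.411250
CI on z-scale: (-0.079603, 0.742897)
Back-transform: tanh(-0.079603) = -0.079435, tanh(0.742897) = 0.630892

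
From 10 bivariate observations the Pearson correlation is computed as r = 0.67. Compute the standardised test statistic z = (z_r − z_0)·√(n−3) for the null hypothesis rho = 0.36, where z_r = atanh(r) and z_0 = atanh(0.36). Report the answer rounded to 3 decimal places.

Fisher z: atanh(0.67) = 0.810743, atanh(0.36) = 0.376886
z = (z_r − z_0)·√(n−3) = (0.810743 − 0.376886)·√7 = 0.433857 · 2.645751 = 1.148

1.148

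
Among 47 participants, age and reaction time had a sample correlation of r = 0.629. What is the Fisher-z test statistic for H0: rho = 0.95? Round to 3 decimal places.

-7.244

z_r = atanh(0.629) = 0.739760,  z_0 = atanh(0.95) = 1.831781
SE = 1/√(n−3) = 1/√44 = 0.150756
z = (z_r − z_0)/SE = (0.739760 − 1.831781) / 0.150756 = -1.092021 / 0.150756 = -7.244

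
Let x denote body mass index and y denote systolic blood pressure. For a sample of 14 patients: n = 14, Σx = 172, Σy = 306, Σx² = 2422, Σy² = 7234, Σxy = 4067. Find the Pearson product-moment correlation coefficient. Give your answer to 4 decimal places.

0.7492

S_xy = nΣxy − ΣxΣy = 14·4067 − 172·306 = 56938 − 52632 = 4306
S_xx = nΣx² − (Σx)² = 14·2422 − 172² = 33908 − 29584 = 4324
S_yy = nΣy² − (Σy)² = 14·7234 − 306² = 101276 − 93636 = 7640
r = S_xy / √(S_xx·S_yy) = 4306 / √(4324·7640) = 4306 / √33035360 = 4306 / 5747.6395 = 0.7492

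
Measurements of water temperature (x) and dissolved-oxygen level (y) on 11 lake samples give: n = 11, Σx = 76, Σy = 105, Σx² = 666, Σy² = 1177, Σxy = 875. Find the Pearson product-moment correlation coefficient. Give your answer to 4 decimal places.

0.9531

S_xy = nΣxy − ΣxΣy = 11·875 − 76·105 = 9625 − 7980 = 1645
S_xx = nΣx² − (Σx)² = 11·666 − 76² = 7326 − 5776 = 1550
S_yy = nΣy² − (Σy)² = 11·1177 − 105² = 12947 − 11025 = 1922
r = S_xy / √(S_xx·S_yy) = 1645 / √(1550·1922) = 1645 / √2979100 = 1645 / 1726.0070 = 0.9531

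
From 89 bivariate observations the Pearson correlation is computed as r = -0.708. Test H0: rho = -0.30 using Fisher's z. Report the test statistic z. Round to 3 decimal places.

Fisher z: atanh(-0.708) = -0.883162, atanh(-0.30) = -0.309520
z = (z_r − z_0)·√(n−3) = (-0.883162 − (-0.309520))·√86 = -0.573642 · 9.273618 = -5.320

-5.320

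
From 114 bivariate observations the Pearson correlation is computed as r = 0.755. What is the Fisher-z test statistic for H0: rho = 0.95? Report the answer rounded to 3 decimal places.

-8.927

Fisher z: atanh(0.755) = 0.984483, atanh(0.95) = 1.831781
z = (z_r − z_0)·√(n−3) = (0.984483 − 1.831781)·√111 = -0.847298 · 10.535654 = -8.927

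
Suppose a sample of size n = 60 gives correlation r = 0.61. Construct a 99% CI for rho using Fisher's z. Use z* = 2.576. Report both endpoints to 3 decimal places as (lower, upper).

z_r = atanh(0.61) = 0.708921;  SE = 1/√(n−3) = 1/√57 = 0.132453
z-limits: 0.708921 ± 2.576·0.132453 = 0.708921 ± 0.341199 = [0.367722, 1.050120]
ρ-limits: (tanh 0.367722, tanh 1.050120) = (0.352, 0.782)

(0.352, 0.782)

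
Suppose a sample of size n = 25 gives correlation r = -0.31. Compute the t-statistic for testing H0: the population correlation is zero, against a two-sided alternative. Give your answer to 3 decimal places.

-1.564

t = r·√(n−2) / √(1−r²) with r = -0.31, n = 25
  = -0.31·√23 / √(1 − 0.0961)
  = -0.31·4.795832 / 0.950737
  = -1.486708 / 0.950737 = -1.564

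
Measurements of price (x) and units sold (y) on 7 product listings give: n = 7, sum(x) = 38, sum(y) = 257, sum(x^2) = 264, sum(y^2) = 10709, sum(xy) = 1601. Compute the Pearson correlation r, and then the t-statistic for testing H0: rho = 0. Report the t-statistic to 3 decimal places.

2.609

S_xy = nΣxy − ΣxΣy = 7·1601 − 38·257 = 11207 − 9766 = 1441
S_xx = nΣx² − (Σx)² = 7·264 − 38² = 1848 − 1444 = 404
S_yy = nΣy² − (Σy)² = 7·10709 − 257² = 74963 − 66049 = 8914
r = S_xy / √(S_xx·S_yy) = 1441 / √(404·8914) = 1441 / √3601256 = 1441 / 1897.6976 = 0.7593
t = r·√(n−2)/√(1−r²) = 0.7593·√5 / √(1−0.576536) = 1.697846 / 0.650741 = 2.609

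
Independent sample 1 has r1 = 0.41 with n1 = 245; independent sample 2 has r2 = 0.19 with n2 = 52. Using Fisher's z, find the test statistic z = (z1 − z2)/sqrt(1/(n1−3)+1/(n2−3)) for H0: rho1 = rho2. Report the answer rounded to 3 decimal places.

1.553

z1 = atanh(0.41) = 0.435611,  z2 = atanh(0.19) = 0.192337
SE = √(1/(n1−3) + 1/(n2−3)) = √(1/242 + 1/49) = √(0.0041322 + 0.0204082) = √0.0245404 = 0.156654
z = (z1 − z2)/SE = (0.435611 − 0.192337) / 0.156654 = 0.243274 / 0.156654 = 1.553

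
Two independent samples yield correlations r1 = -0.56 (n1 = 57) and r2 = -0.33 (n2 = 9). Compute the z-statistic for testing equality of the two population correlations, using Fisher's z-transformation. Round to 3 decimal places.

Fisher z-transforms: z1 = atanh(-0.56) = -0.632833, z2 = atanh(-0.33) = -0.342828; difference d = -0.290005
Var(d) = 1/54 + 1/6 = 0.0185185 + 0.1666667 = 0.1851852
z = d/√Var(d) = -0.290005 / √0.1851852 = -0.290005 / 0.430332 = -0.674

-0.674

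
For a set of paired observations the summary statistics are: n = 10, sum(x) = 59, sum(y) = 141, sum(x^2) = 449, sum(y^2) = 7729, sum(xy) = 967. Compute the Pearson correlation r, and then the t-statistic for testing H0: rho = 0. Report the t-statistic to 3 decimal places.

0.510

Numerator: nΣxy − (Σx)(Σy) = 10·967 − (59)(141) = 1351
Denominator: √[(nΣx²−(Σx)²)(nΣy²−(Σy)²)]
  nΣx²−(Σx)² = 10·449 − 3481 = 1009;  nΣy²−(Σy)² = 10·7729 − 19881 = 57409
  √(1009·57409) = √57925681 = 7610.8923
r = 1351 / 7610.8923 = 0.1775
t = r·√(n−2)/√(1−r²) = 0.1775·√8 / √(1−0.031506) = 0.502046 / 0.984121 = 0.510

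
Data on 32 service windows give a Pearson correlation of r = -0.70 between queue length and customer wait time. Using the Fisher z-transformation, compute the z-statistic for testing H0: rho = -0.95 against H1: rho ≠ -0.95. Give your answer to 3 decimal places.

5.194

z_r = atanh(-0.70) = -0.867301,  z_0 = atanh(-0.95) = -1.831781
SE = 1/√(n−3) = 1/√29 = 0.185695
z = (z_r − z_0)/SE = (-0.867301 − (-1.831781)) / 0.185695 = 0.964480 / 0.185695 = 5.194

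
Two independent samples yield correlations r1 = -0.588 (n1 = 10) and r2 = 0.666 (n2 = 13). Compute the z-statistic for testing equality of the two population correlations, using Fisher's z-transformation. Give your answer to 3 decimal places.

Fisher z-transforms: z1 = atanh(-0.588) = -0.674604, z2 = atanh(0.666) = 0.803520; difference d = -1.478124
Var(d) = 1/7 + 1/10 = 0.1428571 + 0.1000000 = 0.2428571
z = d/√Var(d) = -1.478124 / √0.2428571 = -1.478124 / 0.492805 = -2.999

-2.999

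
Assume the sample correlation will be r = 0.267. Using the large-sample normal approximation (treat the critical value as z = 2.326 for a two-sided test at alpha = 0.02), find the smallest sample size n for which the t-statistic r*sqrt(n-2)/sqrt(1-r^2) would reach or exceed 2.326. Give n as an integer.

73

Need r·√(n−2)/√(1−r²) ≥ 2.326
√(n−2) ≥ 2.326·√(1−0.071289) / 0.267 = 2.326·0.963697 / 0.267 = 8.3954
n−2 ≥ 70.4827  ⇒  n ≥ 72.4827
Smallest integer n = 73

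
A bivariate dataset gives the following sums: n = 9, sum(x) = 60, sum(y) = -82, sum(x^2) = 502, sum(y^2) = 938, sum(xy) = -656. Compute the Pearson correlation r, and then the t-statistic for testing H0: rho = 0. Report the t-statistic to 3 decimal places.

-3.336

S_xy = nΣxy − ΣxΣy = 9·(-656) − 60·(-82) = -5904 − (-4920) = -984
S_xx = nΣx² − (Σx)² = 9·502 − 60² = 4518 − 3600 = 918
S_yy = nΣy² − (Σy)² = 9·938 − (-82)² = 8442 − 6724 = 1718
r = S_xy / √(S_xx·S_yy) = -984 / √(918·1718) = -984 / √1577124 = -984 / 1255.8360 = -0.7835
t = r·√(n−2)/√(1−r²) = -0.7835·√7 / √(1−0.613872) = -2.072946 / 0.621392 = -3.336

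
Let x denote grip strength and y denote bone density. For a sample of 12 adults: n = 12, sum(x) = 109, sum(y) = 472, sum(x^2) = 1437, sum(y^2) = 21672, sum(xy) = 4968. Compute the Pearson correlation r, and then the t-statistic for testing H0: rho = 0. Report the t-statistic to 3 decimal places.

S_xy = nΣxy − ΣxΣy = 12·4968 − 109·472 = 59616 − 51448 = 8168
S_xx = nΣx² − (Σx)² = 12·1437 − 109² = 17244 − 11881 = 5363
S_yy = nΣy² − (Σy)² = 12·21672 − 472² = 260064 − 222784 = 37280
r = S_xy / √(S_xx·S_yy) = 8168 / √(5363·37280) = 8168 / √199932640 = 8168 / 14139.7539 = 0.5777
t = r·√(n−2)/√(1−r²) = 0.5777·√10 / √(1−0.333737) = 1.826848 / 0.816249 = 2.238

2.238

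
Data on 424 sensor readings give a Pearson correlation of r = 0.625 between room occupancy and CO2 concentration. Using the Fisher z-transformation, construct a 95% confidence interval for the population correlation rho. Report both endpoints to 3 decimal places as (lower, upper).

Fisher z: z_r = atanh(r) = ½·ln((1+0.625)/(1−0.625)) = 0.733169
SE(z) = 1/√(n−3) = 1/√421 = 0.048737
95% ⇒ z* = 1.960; margin = 1.960·0.048737 = 0.095525
CI on z-scale: (0.637644, 0.828694)
Back-transform: tanh(0.637644) = 0.563293, tanh(0.828694) = 0.679774

(0.563, 0.680)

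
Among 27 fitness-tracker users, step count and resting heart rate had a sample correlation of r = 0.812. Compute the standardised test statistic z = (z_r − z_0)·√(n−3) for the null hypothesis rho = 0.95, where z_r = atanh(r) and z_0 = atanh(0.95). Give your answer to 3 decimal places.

-3.424

z_r = atanh(0.812) = 1.132872,  z_0 = atanh(0.95) = 1.831781
SE = 1/√(n−3) = 1/√24 = 0.204124
z = (z_r − z_0)/SE = (1.132872 − 1.831781) / 0.204124 = -0.698909 / 0.204124 = -3.424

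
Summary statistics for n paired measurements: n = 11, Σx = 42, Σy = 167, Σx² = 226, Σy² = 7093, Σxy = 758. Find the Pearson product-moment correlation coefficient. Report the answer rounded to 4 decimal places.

S_xy = nΣxy − ΣxΣy = 11·758 − 42·167 = 8338 − 7014 = 1324
S_xx = nΣx² − (Σx)² = 11·226 − 42² = 2486 − 1764 = 722
S_yy = nΣy² − (Σy)² = 11·7093 − 167² = 78023 − 27889 = 50134
r = S_xy / √(S_xx·S_yy) = 1324 / √(722·50134) = 1324 / √36196748 = 1324 / 6016.3733 = 0.2201

0.2201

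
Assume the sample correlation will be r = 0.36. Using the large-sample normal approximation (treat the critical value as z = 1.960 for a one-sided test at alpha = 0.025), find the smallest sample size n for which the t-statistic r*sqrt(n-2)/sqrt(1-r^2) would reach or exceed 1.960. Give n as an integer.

28

Need r·√(n−2)/√(1−r²) ≥ 1.960
√(n−2) ≥ 1.960·√(1−0.1296) / 0.36 = 1.960·0.932952 / 0.36 = 5.0794
n−2 ≥ 25.8003  ⇒  n ≥ 27.8003
Smallest integer n = 28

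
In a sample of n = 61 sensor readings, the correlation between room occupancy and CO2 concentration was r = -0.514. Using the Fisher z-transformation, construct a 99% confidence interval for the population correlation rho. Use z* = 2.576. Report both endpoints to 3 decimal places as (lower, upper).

Fisher z: z_r = atanh(r) = ½·ln((1+(-0.514))/(1−(-0.514))) = -0.568151
SE(z) = 1/√(n−3) = 1/√58 = 0.131306
99% ⇒ z* = 2.576; margin = 2.576·0.131306 = 0.338244
CI on z-scale: (-0.906395, -0.229907)
Back-transform: tanh(-0.906395) = -0.719397, tanh(-0.229907) = -0.225940

(-0.719, -0.226)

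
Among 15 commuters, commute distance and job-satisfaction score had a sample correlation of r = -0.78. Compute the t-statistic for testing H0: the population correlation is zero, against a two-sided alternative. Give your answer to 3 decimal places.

-4.494

t = r·√(n−2) / √(1−r²) with r = -0.78, n = 15
  = -0.78·√13 / √(1 − 0.6084)
  = -0.78·3.605551 / 0.625780
  = -2.812330 / 0.625780 = -4.494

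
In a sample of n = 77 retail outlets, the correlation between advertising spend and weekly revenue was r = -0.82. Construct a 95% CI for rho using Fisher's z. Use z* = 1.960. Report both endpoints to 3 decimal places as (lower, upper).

(-0.882, -0.730)

z_r = atanh(-0.82) = -1.156817;  SE = 1/√(n−3) = 1/√74 = 0.116248
z-limits: -1.156817 ± 1.960·0.116248 = -1.156817 ± 0.227846 = [-1.384663, -0.928971]
ρ-limits: (tanh -1.384663, tanh -0.928971) = (-0.882, -0.730)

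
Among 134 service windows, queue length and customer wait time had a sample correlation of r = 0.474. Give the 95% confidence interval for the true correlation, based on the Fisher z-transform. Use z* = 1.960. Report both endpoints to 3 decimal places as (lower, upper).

(0.331, 0.596)

Fisher z: z_r = atanh(r) = ½·ln((1+0.474)/(1−0.474)) = 0.515217
SE(z) = 1/√(n−3) = 1/√131 = 0.087370
95% ⇒ z* = 1.960; margin = 1.960·0.087370 = 0.171245
CI on z-scale: (0.343972, 0.686462)
Back-transform: tanh(0.343972) = 0.331019, tanh(0.686462) = 0.595704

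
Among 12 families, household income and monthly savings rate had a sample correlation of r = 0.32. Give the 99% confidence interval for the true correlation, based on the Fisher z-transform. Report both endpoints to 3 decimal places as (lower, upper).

(-0.483, 0.831)

Fisher z: z_r = atanh(r) = ½·ln((1+0.32)/(1−0.32)) = 0.331647
SE(z) = 1/√(n−3) = 1/√9 = 0.333333
99% ⇒ z* = 2.576; margin = 2.576·0.333333 = 0.858666
CI on z-scale: (-0.527019, 1.190313)
Back-transform: tanh(-0.527019) = -0.483099, tanh(1.190313) = 0.830676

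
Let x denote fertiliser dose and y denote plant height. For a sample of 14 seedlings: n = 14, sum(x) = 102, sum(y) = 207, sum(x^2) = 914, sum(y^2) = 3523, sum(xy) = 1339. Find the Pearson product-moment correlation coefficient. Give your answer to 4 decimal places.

Numerator: nΣxy − (Σx)(Σy) = 14·1339 − (102)(207) = -2368
Denominator: √[(nΣx²−(Σx)²)(nΣy²−(Σy)²)]
  nΣx²−(Σx)² = 14·914 − 10404 = 2392;  nΣy²−(Σy)² = 14·3523 − 42849 = 6473
  √(2392·6473) = √15483416 = 3934.8972
r = -2368 / 3934.8972 = -0.6018

-0.6018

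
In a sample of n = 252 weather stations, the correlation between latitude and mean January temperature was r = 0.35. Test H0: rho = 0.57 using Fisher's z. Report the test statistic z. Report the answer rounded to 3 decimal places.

z_r = atanh(0.35) = 0.365444,  z_0 = atanh(0.57) = 0.647523
SE = 1/√(n−3) = 1/√249 = 0.063372
z = (z_r − z_0)/SE = (0.365444 − 0.647523) / 0.063372 = -0.282079 / 0.063372 = -4.451

-4.451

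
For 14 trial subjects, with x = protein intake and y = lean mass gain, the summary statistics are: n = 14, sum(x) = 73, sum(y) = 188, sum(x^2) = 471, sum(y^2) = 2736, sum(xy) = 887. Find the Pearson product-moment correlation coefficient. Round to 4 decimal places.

S_xy = nΣxy − ΣxΣy = 14·887 − 73·188 = 12418 − 13724 = -1306
S_xx = nΣx² − (Σx)² = 14·471 − 73² = 6594 − 5329 = 1265
S_yy = nΣy² − (Σy)² = 14·2736 − 188² = 38304 − 35344 = 2960
r = S_xy / √(S_xx·S_yy) = -1306 / √(1265·2960) = -1306 / √3744400 = -1306 / 1935.0452 = -0.6749

-0.6749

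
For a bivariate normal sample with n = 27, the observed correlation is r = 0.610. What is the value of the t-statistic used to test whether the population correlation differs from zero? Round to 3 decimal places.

3.849

t = r·√(n−2) / √(1−r²) with r = 0.610, n = 27
  = 0.610·√25 / √(1 − 0.372100)
  = 0.610·5.000000 / 0.792401
  = 3.050000 / 0.792401 = 3.849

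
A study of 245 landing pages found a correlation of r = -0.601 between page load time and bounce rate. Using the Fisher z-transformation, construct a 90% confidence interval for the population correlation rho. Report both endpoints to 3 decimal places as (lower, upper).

z_r = atanh(-0.601) = -0.694711;  SE = 1/√(n−3) = 1/√242 = 0.064282
z-limits: -0.694711 ± 1.645·0.064282 = -0.694711 ± 0.105744 = [-0.800455, -0.588967]
ρ-limits: (tanh -0.800455, tanh -0.588967) = (-0.664, -0.529)

(-0.664, -0.529)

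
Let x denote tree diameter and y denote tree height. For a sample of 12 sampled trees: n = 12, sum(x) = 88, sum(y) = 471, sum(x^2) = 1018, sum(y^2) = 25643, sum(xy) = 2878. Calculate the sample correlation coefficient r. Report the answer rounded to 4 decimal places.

-0.3527

Numerator: nΣxy − (Σx)(Σy) = 12·2878 − (88)(471) = -6912
Denominator: √[(nΣx²−(Σx)²)(nΣy²−(Σy)²)]
  nΣx²−(Σx)² = 12·1018 − 7744 = 4472;  nΣy²−(Σy)² = 12·25643 − 221841 = 85875
  √(4472·85875) = √384033000 = 19596.7599
r = -6912 / 19596.7599 = -0.3527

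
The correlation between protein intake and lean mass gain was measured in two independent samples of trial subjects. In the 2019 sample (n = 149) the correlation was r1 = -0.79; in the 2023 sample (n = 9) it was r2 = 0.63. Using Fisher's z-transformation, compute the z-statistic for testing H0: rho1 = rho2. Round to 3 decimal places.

Fisher z-transforms: z1 = atanh(-0.79) = -1.071432, z2 = atanh(0.63) = 0.741416; difference d = -1.812848
Var(d) = 1/146 + 1/6 = 0.0068493 + 0.1666667 = 0.1735160
z = d/√Var(d) = -1.812848 / √0.1735160 = -1.812848 / 0.416553 = -4.352

-4.352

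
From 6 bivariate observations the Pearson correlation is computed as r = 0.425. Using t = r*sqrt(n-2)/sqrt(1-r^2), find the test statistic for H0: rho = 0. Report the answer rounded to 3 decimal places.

t = r·√(n−2) / √(1−r²) with r = 0.425, n = 6
  = 0.425·√4 / √(1 − 0.180625)
  = 0.425·2.000000 / 0.905193
  = 0.850000 / 0.905193 = 0.939

0.939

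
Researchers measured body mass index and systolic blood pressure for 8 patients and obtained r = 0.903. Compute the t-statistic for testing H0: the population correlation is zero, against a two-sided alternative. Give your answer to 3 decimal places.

5.148

1 − r² = 1 − 0.815409 = 0.184591;  √(1−r²) = 0.429641
√(n−2) = √6 = 2.449490
t = r·√(n−2)/√(1−r²) = 0.903 · 2.449490 / 0.429641 = 5.148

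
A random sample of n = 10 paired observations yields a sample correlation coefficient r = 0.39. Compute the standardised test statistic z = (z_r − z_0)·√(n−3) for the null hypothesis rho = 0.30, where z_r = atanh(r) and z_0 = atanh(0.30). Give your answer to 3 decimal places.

0.271

z_r = atanh(0.39) = 0.411800,  z_0 = atanh(0.30) = 0.309520
SE = 1/√(n−3) = 1/√7 = 0.377964
z = (z_r − z_0)/SE = (0.411800 − 0.309520) / 0.377964 = 0.102280 / 0.377964 = 0.271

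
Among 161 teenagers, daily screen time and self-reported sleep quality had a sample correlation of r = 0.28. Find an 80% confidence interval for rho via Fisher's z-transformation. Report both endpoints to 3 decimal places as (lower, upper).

(0.184, 0.371)

Fisher z: z_r = atanh(r) = ½·ln((1+0.28)/(1−0.28)) = 0.287682
SE(z) = 1/√(n−3) = 1/√158 = 0.079556
80% ⇒ z* = 1.282; margin = 1.282·0.079556 = 0.101991
CI on z-scale: (0.185691, 0.389673)
Back-transform: tanh(0.185691) = 0.183586, tanh(0.389673) = 0.371078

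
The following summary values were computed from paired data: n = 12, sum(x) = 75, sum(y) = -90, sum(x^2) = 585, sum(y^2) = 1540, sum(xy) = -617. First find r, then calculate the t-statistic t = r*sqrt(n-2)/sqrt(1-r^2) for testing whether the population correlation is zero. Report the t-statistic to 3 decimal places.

Numerator: nΣxy − (Σx)(Σy) = 12·(-617) − (75)(-90) = -654
Denominator: √[(nΣx²−(Σx)²)(nΣy²−(Σy)²)]
  nΣx²−(Σx)² = 12·585 − 5625 = 1395;  nΣy²−(Σy)² = 12·1540 − 8100 = 10380
  √(1395·10380) = √14480100 = 3805.2727
r = -654 / 3805.2727 = -0.1719
t = r·√(n−2)/√(1−r²) = -0.1719·√10 / √(1−0.029550) = -0.543596 / 0.985114 = -0.552

-0.552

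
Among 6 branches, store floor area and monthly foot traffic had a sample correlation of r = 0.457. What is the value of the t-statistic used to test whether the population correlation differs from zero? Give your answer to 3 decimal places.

1.028

t = r·√(n−2) / √(1−r²) with r = 0.457, n = 6
  = 0.457·√4 / √(1 − 0.208849)
  = 0.457·2.000000 / 0.889467
  = 0.914000 / 0.889467 = 1.028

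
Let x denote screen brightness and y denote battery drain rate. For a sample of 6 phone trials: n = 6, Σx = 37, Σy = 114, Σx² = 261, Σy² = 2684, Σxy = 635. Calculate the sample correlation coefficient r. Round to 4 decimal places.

Numerator: nΣxy − (Σx)(Σy) = 6·635 − (37)(114) = -408
Denominator: √[(nΣx²−(Σx)²)(nΣy²−(Σy)²)]
  nΣx²−(Σx)² = 6·261 − 1369 = 197;  nΣy²−(Σy)² = 6·2684 − 12996 = 3108
  √(197·3108) = √612276 = 782.4807
r = -408 / 782.4807 = -0.5214

-0.5214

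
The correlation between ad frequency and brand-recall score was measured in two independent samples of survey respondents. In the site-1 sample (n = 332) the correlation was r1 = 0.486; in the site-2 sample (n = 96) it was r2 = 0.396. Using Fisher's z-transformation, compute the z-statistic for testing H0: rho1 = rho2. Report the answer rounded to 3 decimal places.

0.953

z1 = atanh(0.486) = 0.530810,  z2 = atanh(0.396) = 0.418896
SE = √(1/(n1−3) + 1/(n2−3)) = √(1/329 + 1/93) = √(0.0030395 + 0.0107527) = √0.0137922 = 0.117440
z = (z1 − z2)/SE = (0.530810 − 0.418896) / 0.117440 = 0.111914 / 0.117440 = 0.953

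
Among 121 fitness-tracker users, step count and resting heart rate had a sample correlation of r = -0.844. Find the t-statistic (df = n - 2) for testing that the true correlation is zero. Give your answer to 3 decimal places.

-17.166

1 − r² = 1 − 0.712336 = 0.287664;  √(1−r²) = 0.536343
√(n−2) = √119 = 10.908712
t = r·√(n−2)/√(1−r²) = -0.844 · 10.908712 / 0.536343 = -17.166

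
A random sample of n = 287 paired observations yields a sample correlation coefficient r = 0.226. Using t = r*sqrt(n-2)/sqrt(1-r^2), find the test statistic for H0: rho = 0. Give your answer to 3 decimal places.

3.917

1 − r² = 1 − 0.051076 = 0.948924;  √(1−r²) = 0.974127
√(n−2) = √285 = 16.881943
t = r·√(n−2)/√(1−r²) = 0.226 · 16.881943 / 0.974127 = 3.917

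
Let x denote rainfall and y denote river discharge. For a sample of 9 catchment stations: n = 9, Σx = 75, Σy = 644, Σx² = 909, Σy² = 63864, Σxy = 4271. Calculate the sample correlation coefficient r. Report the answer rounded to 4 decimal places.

-0.4876

S_xy = nΣxy − ΣxΣy = 9·4271 − 75·644 = 38439 − 48300 = -9861
S_xx = nΣx² − (Σx)² = 9·909 − 75² = 8181 − 5625 = 2556
S_yy = nΣy² − (Σy)² = 9·63864 − 644² = 574776 − 414736 = 160040
r = S_xy / √(S_xx·S_yy) = -9861 / √(2556·160040) = -9861 / √409062240 = -9861 / 20225.2871 = -0.4876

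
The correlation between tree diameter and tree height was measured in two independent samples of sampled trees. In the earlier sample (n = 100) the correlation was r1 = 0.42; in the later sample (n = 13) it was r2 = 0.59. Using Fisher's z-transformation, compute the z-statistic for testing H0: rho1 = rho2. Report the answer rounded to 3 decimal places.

Fisher z-transforms: z1 = atanh(0.42) = 0.447692, z2 = atanh(0.59) = 0.677666; difference d = -0.229974
Var(d) = 1/97 + 1/10 = 0.0103093 + 0.1000000 = 0.1103093
z = d/√Var(d) = -0.229974 / √0.1103093 = -0.229974 / 0.332128 = -0.692

-0.692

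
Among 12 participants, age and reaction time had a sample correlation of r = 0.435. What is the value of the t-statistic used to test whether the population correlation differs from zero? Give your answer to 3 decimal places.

1 − r² = 1 − 0.189225 = 0.810775;  √(1−r²) = 0.900430
√(n−2) = √10 = 3.162278
t = r·√(n−2)/√(1−r²) = 0.435 · 3.162278 / 0.900430 = 1.528

1.528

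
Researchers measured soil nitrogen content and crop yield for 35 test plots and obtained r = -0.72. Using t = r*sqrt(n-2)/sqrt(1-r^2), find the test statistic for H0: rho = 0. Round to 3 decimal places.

-5.960

1 − r² = 1 − 0.5184 = 0.4816;  √(1−r²) = 0.693974
√(n−2) = √33 = 5.744563
t = r·√(n−2)/√(1−r²) = -0.72 · 5.744563 / 0.693974 = -5.960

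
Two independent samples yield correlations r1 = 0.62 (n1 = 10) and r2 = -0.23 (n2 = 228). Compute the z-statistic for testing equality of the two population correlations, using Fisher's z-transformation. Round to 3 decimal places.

Fisher z-transforms: z1 = atanh(0.62) = 0.725005, z2 = atanh(-0.23) = -0.234189; difference d = 0.959194
Var(d) = 1/7 + 1/225 = 0.1428571 + 0.0044444 = 0.1473015
z = d/√Var(d) = 0.959194 / √0.1473015 = 0.959194 / 0.383799 = 2.499

2.499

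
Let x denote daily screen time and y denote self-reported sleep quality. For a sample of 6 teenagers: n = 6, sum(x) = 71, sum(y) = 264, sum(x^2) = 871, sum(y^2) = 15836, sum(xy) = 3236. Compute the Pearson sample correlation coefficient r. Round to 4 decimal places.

Numerator: nΣxy − (Σx)(Σy) = 6·3236 − (71)(264) = 672
Denominator: √[(nΣx²−(Σx)²)(nΣy²−(Σy)²)]
  nΣx²−(Σx)² = 6·871 − 5041 = 185;  nΣy²−(Σy)² = 6·15836 − 69696 = 25320
  √(185·25320) = √4684200 = 2164.3013
r = 672 / 2164.3013 = 0.3105

0.3105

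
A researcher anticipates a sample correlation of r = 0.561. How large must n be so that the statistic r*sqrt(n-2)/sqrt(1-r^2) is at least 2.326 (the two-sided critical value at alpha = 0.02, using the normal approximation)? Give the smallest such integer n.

r√(n−2)/√(1−r²) ≥ 2.326  ⇔  n−2 ≥ (2.326)²·(1−r²)/r²
(1−r²)/r² = (1−0.314721)/0.314721 = 2.1774
n ≥ 2 + 5.410276·2.1774 = 2 + 11.7803 = 13.7803
⌈13.7803⌉ = 14

14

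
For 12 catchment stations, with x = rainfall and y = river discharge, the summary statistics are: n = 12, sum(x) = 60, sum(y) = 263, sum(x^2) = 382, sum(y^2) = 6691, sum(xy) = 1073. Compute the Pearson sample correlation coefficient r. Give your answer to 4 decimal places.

Numerator: nΣxy − (Σx)(Σy) = 12·1073 − (60)(263) = -2904
Denominator: √[(nΣx²−(Σx)²)(nΣy²−(Σy)²)]
  nΣx²−(Σx)² = 12·382 − 3600 = 984;  nΣy²−(Σy)² = 12·6691 − 69169 = 11123
  √(984·11123) = √10945032 = 3308.3277
r = -2904 / 3308.3277 = -0.8778

-0.8778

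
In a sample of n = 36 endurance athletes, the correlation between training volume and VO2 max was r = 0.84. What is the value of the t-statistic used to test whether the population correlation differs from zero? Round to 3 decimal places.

9.027

1 − r² = 1 − 0.7056 = 0.2944;  √(1−r²) = 0.542586
√(n−2) = √34 = 5.830952
t = r·√(n−2)/√(1−r²) = 0.84 · 5.830952 / 0.542586 = 9.027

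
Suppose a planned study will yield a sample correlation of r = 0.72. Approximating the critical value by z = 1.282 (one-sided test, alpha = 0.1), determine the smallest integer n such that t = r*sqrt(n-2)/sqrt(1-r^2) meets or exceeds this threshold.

4

r√(n−2)/√(1−r²) ≥ 1.282  ⇔  n−2 ≥ (1.282)²·(1−r²)/r²
(1−r²)/r² = (1−0.5184)/0.5184 = 0.9290
n ≥ 2 + 1.643524·0.9290 = 2 + 1.5268 = 3.5268
⌈3.5268⌉ = 4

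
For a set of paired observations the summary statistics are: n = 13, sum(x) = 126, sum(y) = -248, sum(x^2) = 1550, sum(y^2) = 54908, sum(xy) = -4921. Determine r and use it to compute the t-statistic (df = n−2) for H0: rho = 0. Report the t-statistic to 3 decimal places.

-2.619

Numerator: nΣxy − (Σx)(Σy) = 13·(-4921) − (126)(-248) = -32725
Denominator: √[(nΣx²−(Σx)²)(nΣy²−(Σy)²)]
  nΣx²−(Σx)² = 13·1550 − 15876 = 4274;  nΣy²−(Σy)² = 13·54908 − 61504 = 652300
  √(4274·652300) = √2787930200 = 52800.8542
r = -32725 / 52800.8542 = -0.6198
t = r·√(n−2)/√(1−r²) = -0.6198·√11 / √(1−0.384152) = -2.055644 / 0.784760 = -2.619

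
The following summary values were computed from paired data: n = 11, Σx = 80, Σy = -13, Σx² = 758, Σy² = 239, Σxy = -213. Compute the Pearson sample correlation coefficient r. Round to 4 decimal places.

-0.5968

S_xy = nΣxy − ΣxΣy = 11·(-213) − 80·(-13) = -2343 − (-1040) = -1303
S_xx = nΣx² − (Σx)² = 11·758 − 80² = 8338 − 6400 = 1938
S_yy = nΣy² − (Σy)² = 11·239 − (-13)² = 2629 − 169 = 2460
r = S_xy / √(S_xx·S_yy) = -1303 / √(1938·2460) = -1303 / √4767480 = -1303 / 2183.4560 = -0.5968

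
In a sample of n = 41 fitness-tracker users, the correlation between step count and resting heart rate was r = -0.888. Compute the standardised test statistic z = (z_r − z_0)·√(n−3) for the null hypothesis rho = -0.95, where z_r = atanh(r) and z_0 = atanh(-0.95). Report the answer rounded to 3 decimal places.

Fisher z: atanh(-0.888) = -1.412387, atanh(-0.95) = -1.831781
z = (z_r − z_0)·√(n−3) = (-1.412387 − (-1.831781))·√38 = 0.419394 · 6.164414 = 2.585

2.585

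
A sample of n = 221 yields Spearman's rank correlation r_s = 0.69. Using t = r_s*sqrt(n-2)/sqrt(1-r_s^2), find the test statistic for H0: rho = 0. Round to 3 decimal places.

14.107

t = r_s·√(n−2) / √(1−r_s²) with r_s = 0.69, n = 221
  = 0.69·√219 / √(1 − 0.4761)
  = 0.69·14.798649 / 0.723809
  = 10.211068 / 0.723809 = 14.107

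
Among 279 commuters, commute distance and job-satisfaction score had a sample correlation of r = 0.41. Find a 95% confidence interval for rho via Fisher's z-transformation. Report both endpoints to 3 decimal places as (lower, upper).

z_r = atanh(0.41) = 0.435611;  SE = 1/√(n−3) = 1/√276 = 0.060193
z-limits: 0.435611 ± 1.960·0.060193 = 0.435611 ± 0.117978 = [0.317633, 0.553589]
ρ-limits: (tanh 0.317633, tanh 0.553589) = (0.307, 0.503)

(0.307, 0.503)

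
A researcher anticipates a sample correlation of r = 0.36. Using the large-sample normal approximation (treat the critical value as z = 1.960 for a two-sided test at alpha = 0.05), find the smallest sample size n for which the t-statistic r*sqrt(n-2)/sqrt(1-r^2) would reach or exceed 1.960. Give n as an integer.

28

r√(n−2)/√(1−r²) ≥ 1.960  ⇔  n−2 ≥ (1.960)²·(1−r²)/r²
(1−r²)/r² = (1−0.1296)/0.1296 = 6.7160
n ≥ 2 + 3.8416·6.7160 = 2 + 25.8002 = 27.8002
⌈27.8002⌉ = 28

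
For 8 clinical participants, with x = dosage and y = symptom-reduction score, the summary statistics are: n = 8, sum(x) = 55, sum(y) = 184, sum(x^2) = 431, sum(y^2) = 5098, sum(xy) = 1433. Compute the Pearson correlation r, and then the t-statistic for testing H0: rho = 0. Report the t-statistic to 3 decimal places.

S_xy = nΣxy − ΣxΣy = 8·1433 − 55·184 = 11464 − 10120 = 1344
S_xx = nΣx² − (Σx)² = 8·431 − 55² = 3448 − 3025 = 423
S_yy = nΣy² − (Σy)² = 8·5098 − 184² = 40784 − 33856 = 6928
r = S_xy / √(S_xx·S_yy) = 1344 / √(423·6928) = 1344 / √2930544 = 1344 / 1711.8832 = 0.7851
t = r·√(n−2)/√(1−r²) = 0.7851·√6 / √(1−0.616382) = 1.923094 / 0.619369 = 3.105

3.105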